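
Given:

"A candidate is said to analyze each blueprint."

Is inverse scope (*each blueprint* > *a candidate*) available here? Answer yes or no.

Yes

*each blueprint* is the object of the infinitival complement of a raising predicate; raising infinitives are transparent for QR, so the two DPs are in effect clausemates.
With no island boundary between them, the object can take inverse scope over the subject via ordinary QR within the clause.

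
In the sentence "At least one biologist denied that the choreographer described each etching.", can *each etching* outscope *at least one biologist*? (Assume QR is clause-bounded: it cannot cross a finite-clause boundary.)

*each etching* is embedded in the finite complement clause *that the choreographer described each etching*.
With QR restricted to its own tensed clause, the embedded quantifier cannot reach a matrix scope position.
*each etching* is confined to the island and cannot take scope over *at least one biologist*.
(Only the surface reading survives: one fixed biologist with respect to all the relevant etchings.)

No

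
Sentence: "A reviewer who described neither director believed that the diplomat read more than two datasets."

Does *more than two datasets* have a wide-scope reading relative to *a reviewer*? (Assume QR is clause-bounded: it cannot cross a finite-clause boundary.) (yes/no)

No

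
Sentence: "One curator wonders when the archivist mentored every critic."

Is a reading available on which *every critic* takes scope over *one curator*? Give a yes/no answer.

No

*every critic* sits inside the embedded question *when the archivist mentored every critic*.
Embedded questions are wh-islands: a quantifier inside an indirect question cannot QR into the matrix clause.
So *every critic* cannot raise high enough to outscope *one curator*; only the surface ordering *one curator* > *every critic* is available.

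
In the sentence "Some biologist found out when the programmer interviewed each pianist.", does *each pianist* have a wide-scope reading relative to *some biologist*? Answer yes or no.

*each pianist* is embedded in the embedded question *when the programmer interviewed each pianist*.
The wh-island constraint blocks QR out of an embedded interrogative.
So *each pianist* cannot raise to a position above *some biologist*.
(Only the surface reading survives: one fixed biologist with respect to all the relevant pianists.)

No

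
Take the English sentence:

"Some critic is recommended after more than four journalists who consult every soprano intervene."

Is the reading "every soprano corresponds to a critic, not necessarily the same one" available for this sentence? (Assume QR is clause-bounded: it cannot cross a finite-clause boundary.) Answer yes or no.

That reading corresponds to *every soprano* > *some critic*.
The DP *every soprano* is contained in the relative clause *who consult every soprano*, which is itself inside the adjunct *after more than four journalists who consult every soprano intervene*.
Even if one barrier were somehow void, the other would still block QR.
*every soprano* is confined to the island and cannot take scope over *some critic*.
(Only the surface reading survives: one fixed critic with respect to all the relevant sopranos.)

No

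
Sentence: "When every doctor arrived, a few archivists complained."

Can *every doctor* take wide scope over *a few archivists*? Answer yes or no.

No

Structurally, *every doctor* is inside the adjunct clause *when every doctor arrived*.
Adjuncts are opaque for quantifier raising; a quantifier in an adjunct stays inside it.
The ordering *every doctor* > *a few archivists* is therefore underivable.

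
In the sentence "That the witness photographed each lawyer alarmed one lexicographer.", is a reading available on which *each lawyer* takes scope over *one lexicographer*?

The target quantifier *each lawyer* is part of the sentential subject *that the witness photographed each lawyer*.
The Sentential Subject Constraint rules out raising the quantifier out of the that-clause subject.
So the wide-scope reading for *each lawyer* is blocked.

No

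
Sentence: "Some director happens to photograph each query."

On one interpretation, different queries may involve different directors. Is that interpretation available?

Yes

The described interpretation is the *each query* > *some director* scoping.
The matrix predicate is a raising verb, whose infinitival complement is not a scope island — *each query* can QR into the matrix clause.
No island intervenes, so both surface and inverse scope are derivable.
So *each query* > *some director* is among the available readings.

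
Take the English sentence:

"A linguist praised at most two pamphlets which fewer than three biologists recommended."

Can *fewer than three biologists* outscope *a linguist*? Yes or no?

Structurally, *fewer than three biologists* is inside the relative clause *which fewer than three biologists recommended* modifying *at most two pamphlets*.
Quantifiers inside a relative clause are trapped there; the RC boundary blocks QR.
There is no licit LF on which *fewer than three biologists* c-commands *a linguist*.

No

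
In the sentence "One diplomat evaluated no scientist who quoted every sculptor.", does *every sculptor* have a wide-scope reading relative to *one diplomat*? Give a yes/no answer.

No

The DP *every sculptor* is contained in the relative clause *who quoted every sculptor* modifying *no scientist*.
Relative clauses are scope islands: a quantifier cannot QR out of a relative clause to take scope in the matrix clause.
So *every sculptor* cannot raise high enough to outscope *one diplomat*; only the surface ordering *one diplomat* > *every sculptor* is available.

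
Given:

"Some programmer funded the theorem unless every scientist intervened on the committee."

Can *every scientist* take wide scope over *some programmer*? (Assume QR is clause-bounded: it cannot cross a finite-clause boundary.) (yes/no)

No

The target quantifier *every scientist* is part of the adjunct clause *unless every scientist intervened on the committee*.
Since the clause is an adjunct (not a complement), the Adjunct Condition blocks QR across its edge.
There is no licit LF on which *every scientist* c-commands *some programmer*.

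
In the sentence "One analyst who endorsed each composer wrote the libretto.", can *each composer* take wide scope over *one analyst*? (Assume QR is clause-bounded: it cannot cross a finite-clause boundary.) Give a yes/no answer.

No

*each composer* is embedded in the relative clause *who endorsed each composer*.
Quantifiers inside a relative clause are trapped there; the RC boundary blocks QR.
*each composer* is confined to the island and cannot take scope over *one analyst*.
(Only the surface reading survives: one fixed analyst with respect to all the relevant composers.)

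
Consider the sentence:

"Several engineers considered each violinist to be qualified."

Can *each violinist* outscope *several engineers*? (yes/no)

Yes

ECM infinitives lack a CP barrier, so *each violinist* can QR over the matrix subject *several engineers*.
With no island boundary between them, the object can take inverse scope over the subject via ordinary QR within the clause.
The sentence is scopally ambiguous between *several engineers* > *each violinist* and *each violinist* > *several engineers*.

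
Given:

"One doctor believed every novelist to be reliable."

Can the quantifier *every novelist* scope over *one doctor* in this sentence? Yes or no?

The ECM infinitive is scope-transparent — *every novelist* is free to raise above *one doctor*.
Nothing blocks QR of the lower DP to a position above the higher one, so inverse scope is available.

Yes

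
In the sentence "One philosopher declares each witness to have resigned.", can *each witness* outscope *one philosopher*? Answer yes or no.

Yes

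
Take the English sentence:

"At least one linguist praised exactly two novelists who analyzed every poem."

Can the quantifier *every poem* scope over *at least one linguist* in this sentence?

No

The DP *every poem* is contained in the relative clause *who analyzed every poem* modifying *exactly two novelists*.
Relative clauses block scope extraction: QR cannot target a position outside the modified NP.
So *every poem* cannot raise to a position above *at least one linguist*.
(Only the surface reading survives: one fixed linguist with respect to all the relevant poems.)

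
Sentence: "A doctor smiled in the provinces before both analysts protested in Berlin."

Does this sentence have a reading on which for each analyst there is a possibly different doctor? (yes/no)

No

This is the *both analysts* > *a doctor* reading.
*both analysts* occurs within the adjunct clause *before both analysts protested in Berlin*.
Adverbial clauses are not L-marked, so they are barriers for QR — the quantifier cannot escape the adjunct.
*both analysts* > *a doctor* would require crossing that boundary, which is illicit.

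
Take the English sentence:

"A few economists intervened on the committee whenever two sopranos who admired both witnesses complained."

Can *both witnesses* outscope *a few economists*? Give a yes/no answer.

The target quantifier *both witnesses* is part of the relative clause *who admired both witnesses*, which is itself inside the adjunct *whenever two sopranos who admired both witnesses complained*.
The quantifier would have to escape first the RC and then the adjunct — two independent island violations.
*both witnesses* > *a few economists* would require crossing that boundary, which is illicit.

No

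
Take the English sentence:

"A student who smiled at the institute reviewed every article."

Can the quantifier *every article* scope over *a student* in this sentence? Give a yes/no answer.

*every article* sits in the matrix clause, not in the relative clause on *a student*.
With no island boundary between them, the object can take inverse scope over the subject via ordinary QR within the clause.

Yes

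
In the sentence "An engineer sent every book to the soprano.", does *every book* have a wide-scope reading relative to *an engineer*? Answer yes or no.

Yes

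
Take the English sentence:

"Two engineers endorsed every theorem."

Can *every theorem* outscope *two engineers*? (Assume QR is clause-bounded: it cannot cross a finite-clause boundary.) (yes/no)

*every theorem* is the matrix object and *two engineers* the matrix subject; the two are clausemates.
Ordinary QR to a clause-peripheral position gives the wide-scope LF for the lower DP.
So *every theorem* > *two engineers* is among the available readings.

Yes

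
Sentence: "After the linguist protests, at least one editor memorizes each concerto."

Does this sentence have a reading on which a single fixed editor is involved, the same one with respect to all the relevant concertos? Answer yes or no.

Yes

The paraphrase describes the scope ordering *at least one editor* > *each concerto*.
Nothing needs to raise for *at least one editor* > *each concerto*, so no island constraint is at stake.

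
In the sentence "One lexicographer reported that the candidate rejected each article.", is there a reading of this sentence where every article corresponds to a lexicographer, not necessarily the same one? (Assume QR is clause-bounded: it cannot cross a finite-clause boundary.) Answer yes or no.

That reading corresponds to *each article* > *one lexicographer*.
*each article* occurs within the finite complement clause *that the candidate rejected each article*.
With QR restricted to its own tensed clause, the embedded quantifier cannot reach a matrix scope position.
Hence only narrow scope for *each article* (under *one lexicographer*) survives.

No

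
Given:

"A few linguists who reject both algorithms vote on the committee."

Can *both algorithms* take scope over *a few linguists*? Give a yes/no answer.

No

*both algorithms* sits inside the relative clause *who reject both algorithms*.
Quantifiers inside a relative clause are trapped there; the RC boundary blocks QR.
The inverse ordering *both algorithms* > *a few linguists* is therefore underivable.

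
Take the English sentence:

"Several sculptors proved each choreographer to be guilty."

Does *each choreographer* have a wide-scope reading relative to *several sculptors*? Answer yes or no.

ECM infinitives lack a CP barrier, so *each choreographer* can QR over the matrix subject *several sculptors*.
QR within a single clause is free, so the lower quantifier may take scope over the higher one.

Yes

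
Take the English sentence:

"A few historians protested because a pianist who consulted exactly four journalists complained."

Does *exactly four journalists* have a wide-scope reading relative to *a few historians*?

No

The DP *exactly four journalists* is contained in the relative clause *who consulted exactly four journalists*, which is itself inside the adjunct *because a pianist who consulted exactly four journalists complained*.
Even if one barrier were somehow void, the other would still block QR.
The inverse ordering *exactly four journalists* > *a few historians* is therefore underivable.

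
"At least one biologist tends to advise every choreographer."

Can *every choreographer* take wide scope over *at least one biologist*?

Yes

Raising constructions are monoclausal for scope purposes; *every choreographer* is not separated from *at least one biologist* by any island.
Nothing blocks QR of the lower DP to a position above the higher one, so inverse scope is available.
The sentence is scopally ambiguous between *at least one biologist* > *every choreographer* and *every choreographer* > *at least one biologist*.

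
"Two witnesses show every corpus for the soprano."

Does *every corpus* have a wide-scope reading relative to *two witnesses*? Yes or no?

Yes

*every corpus* and *two witnesses* are in the same minimal clause.
Clause-internal QR can adjoin the lower DP above the subject, yielding the inverse reading.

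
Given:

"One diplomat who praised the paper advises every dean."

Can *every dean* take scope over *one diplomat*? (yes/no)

Yes

*every dean* sits in the matrix clause, not in the relative clause on *one diplomat*.
No island intervenes, so both surface and inverse scope are derivable.
So *every dean* > *one diplomat* is among the available readings.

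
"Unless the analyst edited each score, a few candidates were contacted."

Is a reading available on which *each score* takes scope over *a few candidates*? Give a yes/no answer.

*each score* sits inside the adjunct clause *unless the analyst edited each score*.
Scope out of an adjunct clause is unavailable: QR respects the adjunct-island constraint.
So *each score* cannot raise to a position above *a few candidates*.

No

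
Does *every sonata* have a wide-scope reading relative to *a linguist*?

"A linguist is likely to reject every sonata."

Yes

Infinitival complements of raising predicates do not block QR; *every sonata* and *a linguist* are effectively clausemates.
Clause-internal QR can adjoin the lower DP above the subject, yielding the inverse reading.
The sentence is scopally ambiguous between *a linguist* > *every sonata* and *every sonata* > *a linguist*.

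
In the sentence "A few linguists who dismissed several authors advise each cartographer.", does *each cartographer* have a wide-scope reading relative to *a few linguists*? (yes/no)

Yes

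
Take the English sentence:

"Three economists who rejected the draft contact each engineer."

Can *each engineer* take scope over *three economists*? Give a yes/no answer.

Yes

Although the sentence contains a relative clause (*who rejected the draft*), *each engineer* is outside it, in the matrix VP.
QR within a single clause is free, so the lower quantifier may take scope over the higher one.
Both orderings are possible: *three economists* > *each engineer* and *each engineer* > *three economists*.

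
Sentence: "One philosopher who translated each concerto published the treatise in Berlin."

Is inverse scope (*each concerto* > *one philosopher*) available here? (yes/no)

The target quantifier *each concerto* is part of the relative clause *who translated each concerto*.
Relative clauses are scope islands: a quantifier cannot QR out of a relative clause to take scope in the matrix clause.
*each concerto* is confined to the island and cannot take scope over *one philosopher*.
(Only the surface reading survives: one fixed philosopher with respect to all the relevant concertos.)

No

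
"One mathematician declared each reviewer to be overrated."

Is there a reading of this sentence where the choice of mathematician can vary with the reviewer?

This is the *each reviewer* > *one mathematician* reading.
The ECM infinitive is scope-transparent — *each reviewer* is free to raise above *one mathematician*.
QR within a single clause is free, so the lower quantifier may take scope over the higher one.

Yes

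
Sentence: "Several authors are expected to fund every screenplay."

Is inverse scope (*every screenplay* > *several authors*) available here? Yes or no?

Raising constructions are monoclausal for scope purposes; *every screenplay* is not separated from *several authors* by any island.
Clause-internal QR can adjoin the lower DP above the subject, yielding the inverse reading.
Both orderings are possible: *several authors* > *every screenplay* and *every screenplay* > *several authors*.

Yes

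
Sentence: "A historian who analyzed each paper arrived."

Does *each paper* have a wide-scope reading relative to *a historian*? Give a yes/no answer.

*each paper* sits inside the relative clause *who analyzed each paper*.
QR out of a relative clause is ruled out by the relative-clause island constraint.
So *each paper* cannot raise to a position above *a historian*.
(Only the surface reading survives: one fixed historian with respect to all the relevant papers.)

No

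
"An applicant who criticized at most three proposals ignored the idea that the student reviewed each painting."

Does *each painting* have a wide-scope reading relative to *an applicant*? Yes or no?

No

The target quantifier *each painting* is part of the complex NP *the idea that the student reviewed each painting*.
Since the clause is the complement of a nominal head, the CNPC blocks scope extraction.
*each painting* is confined to the island and cannot take scope over *an applicant*.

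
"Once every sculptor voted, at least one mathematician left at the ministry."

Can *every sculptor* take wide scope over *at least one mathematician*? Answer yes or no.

Structurally, *every sculptor* is inside the adjunct clause *once every sculptor voted*.
Adjunct clauses are scope islands: a quantifier inside an adjunct cannot raise into the matrix clause.
So the wide-scope reading for *every sculptor* is blocked.

No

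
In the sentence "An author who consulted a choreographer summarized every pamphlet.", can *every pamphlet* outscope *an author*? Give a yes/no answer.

Yes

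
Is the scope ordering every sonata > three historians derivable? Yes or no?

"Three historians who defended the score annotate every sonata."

Yes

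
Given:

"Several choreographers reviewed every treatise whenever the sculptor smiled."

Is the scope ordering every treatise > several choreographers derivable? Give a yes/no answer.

Yes

*every treatise* is a matrix argument; the adjunct is an island but the target quantifier is outside it.
QR within a single clause is free, so the lower quantifier may take scope over the higher one.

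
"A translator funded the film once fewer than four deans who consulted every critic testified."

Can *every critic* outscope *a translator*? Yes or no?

No

The DP *every critic* is contained in the relative clause *who consulted every critic*, which is itself inside the adjunct *once fewer than four deans who consulted every critic testified*.
Even if one barrier were somehow void, the other would still block QR.
The inverse ordering *every critic* > *a translator* is therefore underivable.
(Only the surface reading survives: one fixed translator with respect to all the relevant critics.)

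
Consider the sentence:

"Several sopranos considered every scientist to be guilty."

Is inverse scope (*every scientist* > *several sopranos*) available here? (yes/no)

Yes

ECM infinitives lack a CP barrier, so *every scientist* can QR over the matrix subject *several sopranos*.
QR within a single clause is free, so the lower quantifier may take scope over the higher one.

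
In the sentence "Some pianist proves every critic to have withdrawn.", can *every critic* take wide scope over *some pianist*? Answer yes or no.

Yes

ECM infinitives lack a CP barrier, so *every critic* can QR over the matrix subject *some pianist*.
Nothing blocks QR of the lower DP to a position above the higher one, so inverse scope is available.
The sentence is scopally ambiguous between *some pianist* > *every critic* and *every critic* > *some pianist*.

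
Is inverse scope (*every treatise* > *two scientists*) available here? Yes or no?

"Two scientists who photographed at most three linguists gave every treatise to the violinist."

Yes

*every treatise* sits in the matrix clause, not in the relative clause on *two scientists*.
Nothing blocks QR of the lower DP to a position above the higher one, so inverse scope is available.
So *every treatise* > *two scientists* is among the available readings.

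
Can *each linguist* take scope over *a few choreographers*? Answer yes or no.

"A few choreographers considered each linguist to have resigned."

Yes

This is an ECM construction: *each linguist* is the infinitival subject, Case-marked by the matrix verb, and the infinitive is transparent for QR.
No island intervenes, so both surface and inverse scope are derivable.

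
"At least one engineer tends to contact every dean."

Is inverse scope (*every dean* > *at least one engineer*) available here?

Infinitival complements of raising predicates do not block QR; *every dean* and *at least one engineer* are effectively clausemates.
Ordinary QR to a clause-peripheral position gives the wide-scope LF for the lower DP.
The sentence is scopally ambiguous between *at least one engineer* > *every dean* and *every dean* > *at least one engineer*.

Yes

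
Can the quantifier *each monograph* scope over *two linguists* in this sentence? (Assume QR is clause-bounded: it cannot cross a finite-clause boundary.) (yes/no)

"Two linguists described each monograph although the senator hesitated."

Yes

Although there is an adjunct clause, *each monograph* is in the main clause, not inside the adjunct.
Since no island is crossed, the inverse ordering is licensed alongside surface scope.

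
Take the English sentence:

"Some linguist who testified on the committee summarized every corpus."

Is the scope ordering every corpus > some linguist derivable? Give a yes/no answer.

Yes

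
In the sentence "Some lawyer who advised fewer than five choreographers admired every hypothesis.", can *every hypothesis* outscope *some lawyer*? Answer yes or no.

Yes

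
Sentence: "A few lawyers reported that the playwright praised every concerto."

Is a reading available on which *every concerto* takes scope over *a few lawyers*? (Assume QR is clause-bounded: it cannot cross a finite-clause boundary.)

No

*every concerto* sits inside the finite complement clause *that the playwright praised every concerto*.
With QR restricted to its own tensed clause, the embedded quantifier cannot reach a matrix scope position.
So the wide-scope reading for *every concerto* is blocked.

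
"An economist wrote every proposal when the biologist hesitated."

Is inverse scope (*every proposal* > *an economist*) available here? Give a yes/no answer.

Yes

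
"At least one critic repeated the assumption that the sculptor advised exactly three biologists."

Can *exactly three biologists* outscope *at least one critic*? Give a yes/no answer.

No

The target quantifier *exactly three biologists* is part of the complex NP *the assumption that the sculptor advised exactly three biologists*.
The complex NP is opaque for QR — the quantifier is frozen inside the noun's complement.
*exactly three biologists* > *at least one critic* would require crossing that boundary, which is illicit.
(Only the surface reading survives: one fixed critic with respect to all the relevant biologists.)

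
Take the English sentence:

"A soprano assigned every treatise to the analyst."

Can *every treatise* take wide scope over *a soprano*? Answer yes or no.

*a soprano* and *every treatise* are co-arguments of the matrix verb, with nothing but a clause-internal boundary between them.
No island intervenes, so both surface and inverse scope are derivable.
So *every treatise* > *a soprano* is among the available readings.

Yes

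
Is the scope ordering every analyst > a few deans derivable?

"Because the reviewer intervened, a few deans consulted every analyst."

Yes

Neither queried DP is inside the adjunct, so the adjunct-island constraint does not apply.
No island intervenes, so both surface and inverse scope are derivable.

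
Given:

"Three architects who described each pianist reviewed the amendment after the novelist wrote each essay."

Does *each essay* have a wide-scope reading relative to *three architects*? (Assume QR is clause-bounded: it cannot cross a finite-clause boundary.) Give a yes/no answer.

No

The DP *each essay* is contained in the adjunct clause *after the novelist wrote each essay*.
Since the clause is an adjunct (not a complement), the Adjunct Condition blocks QR across its edge.
So the wide-scope reading for *each essay* is blocked.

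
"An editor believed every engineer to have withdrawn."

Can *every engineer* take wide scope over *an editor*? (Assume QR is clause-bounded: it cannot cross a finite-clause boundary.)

Yes

The ECM infinitive is scope-transparent — *every engineer* is free to raise above *an editor*.
Clause-internal QR can adjoin the lower DP above the subject, yielding the inverse reading.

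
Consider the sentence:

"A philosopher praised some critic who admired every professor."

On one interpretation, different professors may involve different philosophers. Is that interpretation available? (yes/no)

No

The described interpretation is the *every professor* > *a philosopher* scoping.
*every professor* sits inside the relative clause *who admired every professor* modifying *some critic*.
Quantifiers inside a relative clause are trapped there; the RC boundary blocks QR.
*every professor* is confined to the island and cannot take scope over *a philosopher*.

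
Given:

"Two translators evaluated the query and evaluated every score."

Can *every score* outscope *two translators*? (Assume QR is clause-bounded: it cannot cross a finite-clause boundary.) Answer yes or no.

No

*every score* sits inside one conjunct of the coordinate structure (*evaluated every score*).
Asymmetric QR out of one conjunct violates the Coordinate Structure Constraint.
*every score* > *two translators* would require crossing that boundary, which is illicit.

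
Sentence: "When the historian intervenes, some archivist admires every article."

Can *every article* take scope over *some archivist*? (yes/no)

*every article* is a matrix argument; the adjunct is an island but the target quantifier is outside it.
Nothing blocks QR of the lower DP to a position above the higher one, so inverse scope is available.

Yes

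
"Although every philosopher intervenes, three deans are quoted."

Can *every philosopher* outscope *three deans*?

No

Structurally, *every philosopher* is inside the adjunct clause *although every philosopher intervenes*.
Adjuncts are opaque for quantifier raising; a quantifier in an adjunct stays inside it.
*every philosopher* > *three deans* would require crossing that boundary, which is illicit.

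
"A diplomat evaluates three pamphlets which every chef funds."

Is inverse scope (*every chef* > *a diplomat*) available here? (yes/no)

The target quantifier *every chef* is part of the relative clause *which every chef funds* modifying *three pamphlets*.
Relative clauses block scope extraction: QR cannot target a position outside the modified NP.
Hence only narrow scope for *every chef* (under *a diplomat*) survives.
(Only the surface reading survives: one fixed diplomat with respect to all the relevant chefs.)

No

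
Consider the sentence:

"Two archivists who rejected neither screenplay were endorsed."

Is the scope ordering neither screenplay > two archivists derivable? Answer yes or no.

No

Structurally, *neither screenplay* is inside the relative clause *who rejected neither screenplay*.
Relative clauses block scope extraction: QR cannot target a position outside the modified NP.
*neither screenplay* > *two archivists* would require crossing that boundary, which is illicit.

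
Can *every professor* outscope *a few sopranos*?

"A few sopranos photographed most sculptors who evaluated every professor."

No

The DP *every professor* is contained in the relative clause *who evaluated every professor* modifying *most sculptors*.
Relative clauses block scope extraction: QR cannot target a position outside the modified NP.
The inverse ordering *every professor* > *a few sopranos* is therefore underivable.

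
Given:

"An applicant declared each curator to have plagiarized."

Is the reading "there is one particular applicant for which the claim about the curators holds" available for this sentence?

That reading corresponds to *an applicant* > *each curator*.
Nothing needs to raise for *an applicant* > *each curator*, so no island constraint is at stake.

Yes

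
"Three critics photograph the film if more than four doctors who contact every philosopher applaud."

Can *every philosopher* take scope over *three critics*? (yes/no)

*every philosopher* sits inside the relative clause *who contact every philosopher*, which is itself inside the adjunct *if more than four doctors who contact every philosopher applaud*.
The quantifier would have to escape first the RC and then the adjunct — two independent island violations.
So the wide-scope reading for *every philosopher* is blocked.

No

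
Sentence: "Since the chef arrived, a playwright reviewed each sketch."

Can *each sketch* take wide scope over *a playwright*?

*each sketch* is a matrix argument; the adjunct is an island but the target quantifier is outside it.
Since no island is crossed, the inverse ordering is licensed alongside surface scope.
So *each sketch* > *a playwright* is among the available readings.

Yes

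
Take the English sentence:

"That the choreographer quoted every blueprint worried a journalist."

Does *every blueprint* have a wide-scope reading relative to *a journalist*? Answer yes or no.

No

*every blueprint* is embedded in the sentential subject *that the choreographer quoted every blueprint*.
Sentential subjects are islands: a quantifier inside the subject clause cannot raise over the matrix predicate.
*every blueprint* > *a journalist* would require crossing that boundary, which is illicit.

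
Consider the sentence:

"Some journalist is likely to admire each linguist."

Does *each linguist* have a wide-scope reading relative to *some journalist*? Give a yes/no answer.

*each linguist* is the object of the infinitival complement of a raising predicate; raising infinitives are transparent for QR, so the two DPs are in effect clausemates.
With no island boundary between them, the object can take inverse scope over the subject via ordinary QR within the clause.
The sentence is scopally ambiguous between *some journalist* > *each linguist* and *each linguist* > *some journalist*.

Yes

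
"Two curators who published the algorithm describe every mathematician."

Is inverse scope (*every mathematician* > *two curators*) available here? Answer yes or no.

Although the sentence contains a relative clause (*who published the algorithm*), *every mathematician* is outside it, in the matrix VP.
No island intervenes, so both surface and inverse scope are derivable.

Yes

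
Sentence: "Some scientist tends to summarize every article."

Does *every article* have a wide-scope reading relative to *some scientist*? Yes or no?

Yes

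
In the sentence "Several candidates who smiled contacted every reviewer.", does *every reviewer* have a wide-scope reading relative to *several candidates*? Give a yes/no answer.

Yes

Although the sentence contains a relative clause (*who smiled*), *every reviewer* is outside it, in the matrix VP.
No island intervenes, so both surface and inverse scope are derivable.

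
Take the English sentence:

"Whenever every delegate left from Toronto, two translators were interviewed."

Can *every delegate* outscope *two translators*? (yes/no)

*every delegate* occurs within the adjunct clause *whenever every delegate left from Toronto*.
Adverbial clauses are not L-marked, so they are barriers for QR — the quantifier cannot escape the adjunct.
So *every delegate* cannot raise to a position above *two translators*.

No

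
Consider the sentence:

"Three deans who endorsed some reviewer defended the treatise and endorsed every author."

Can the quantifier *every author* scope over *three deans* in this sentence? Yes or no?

The DP *every author* is contained in one conjunct of the coordinate structure (*endorsed every author*).
The Coordinate Structure Constraint blocks movement (including QR) out of a single conjunct.
Hence only narrow scope for *every author* (under *three deans*) survives.

No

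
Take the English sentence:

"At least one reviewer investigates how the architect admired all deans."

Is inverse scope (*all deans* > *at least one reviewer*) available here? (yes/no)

No

*all deans* sits inside the embedded question *how the architect admired all deans*.
The wh-island constraint blocks QR out of an embedded interrogative.
There is no licit LF on which *all deans* c-commands *at least one reviewer*.
(Only the surface reading survives: one fixed reviewer with respect to all the relevant deans.)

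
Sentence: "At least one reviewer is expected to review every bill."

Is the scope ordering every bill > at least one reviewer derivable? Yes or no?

*every bill* is the object of the infinitival complement of a raising predicate; raising infinitives are transparent for QR, so the two DPs are in effect clausemates.
Clause-internal QR can adjoin the lower DP above the subject, yielding the inverse reading.

Yes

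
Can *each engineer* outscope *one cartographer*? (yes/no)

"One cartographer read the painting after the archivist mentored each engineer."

The target quantifier *each engineer* is part of the adjunct clause *after the archivist mentored each engineer*.
Scope out of an adjunct clause is unavailable: QR respects the adjunct-island constraint.
So the wide-scope reading for *each engineer* is blocked.
(Only the surface reading survives: one fixed cartographer with respect to all the relevant engineers.)

No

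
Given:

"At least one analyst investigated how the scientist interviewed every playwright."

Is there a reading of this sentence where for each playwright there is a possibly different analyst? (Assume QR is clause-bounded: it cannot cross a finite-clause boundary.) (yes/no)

No

The paraphrase describes the scope ordering *every playwright* > *at least one analyst*.
*every playwright* is embedded in the embedded question *how the scientist interviewed every playwright*.
Embedded questions are wh-islands: a quantifier inside an indirect question cannot QR into the matrix clause.
The inverse ordering *every playwright* > *at least one analyst* is therefore underivable.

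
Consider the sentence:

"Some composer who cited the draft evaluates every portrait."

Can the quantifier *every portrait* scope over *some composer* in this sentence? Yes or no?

The RC *who cited the draft* is an island, but *every portrait* is not inside it — it is the matrix object, a clausemate of *some composer*.
Since no island is crossed, the inverse ordering is licensed alongside surface scope.

Yes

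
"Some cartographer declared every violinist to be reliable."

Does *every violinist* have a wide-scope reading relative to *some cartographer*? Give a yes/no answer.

Yes

*every violinist* is the subject of an ECM infinitive — the infinitival complement of an ECM verb is not a scope island, so *every violinist* can raise into the matrix clause.
Nothing blocks QR of the lower DP to a position above the higher one, so inverse scope is available.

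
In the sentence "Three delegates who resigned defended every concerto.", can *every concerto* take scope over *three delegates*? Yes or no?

The RC *who resigned* is an island, but *every concerto* is not inside it — it is the matrix object, a clausemate of *three delegates*.
Since no island is crossed, the inverse ordering is licensed alongside surface scope.

Yes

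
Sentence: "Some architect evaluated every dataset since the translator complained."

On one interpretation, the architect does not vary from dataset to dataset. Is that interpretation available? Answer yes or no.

Yes

The paraphrase describes the scope ordering *some architect* > *every dataset*.
Nothing needs to raise for *some architect* > *every dataset*, so no island constraint is at stake.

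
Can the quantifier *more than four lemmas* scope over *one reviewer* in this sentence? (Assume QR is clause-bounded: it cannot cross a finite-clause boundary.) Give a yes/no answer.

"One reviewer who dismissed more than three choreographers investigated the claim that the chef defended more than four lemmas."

No

Structurally, *more than four lemmas* is inside the complex NP *the claim that the chef defended more than four lemmas*.
The Complex NP Constraint bars QR out of the complement clause of a noun.
So the wide-scope reading for *more than four lemmas* is blocked.
(Only the surface reading survives: one fixed reviewer with respect to all the relevant lemmas.)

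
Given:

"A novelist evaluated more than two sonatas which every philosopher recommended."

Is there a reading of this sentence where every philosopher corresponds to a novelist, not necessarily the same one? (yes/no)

That reading corresponds to *every philosopher* > *a novelist*.
Structurally, *every philosopher* is inside the relative clause *which every philosopher recommended* modifying *more than two sonatas*.
Relative clauses block scope extraction: QR cannot target a position outside the modified NP.
So *every philosopher* cannot raise to a position above *a novelist*.

No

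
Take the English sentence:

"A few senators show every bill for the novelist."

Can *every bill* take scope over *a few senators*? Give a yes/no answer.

Yes

*every bill* is the matrix object and *a few senators* the matrix subject; the two are clausemates.
QR within a single clause is free, so the lower quantifier may take scope over the higher one.
So *every bill* > *a few senators* is among the available readings.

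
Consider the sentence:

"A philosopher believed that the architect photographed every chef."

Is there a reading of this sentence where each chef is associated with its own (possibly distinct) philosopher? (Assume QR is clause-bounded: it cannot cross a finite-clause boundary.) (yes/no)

No

The paraphrase describes the scope ordering *every chef* > *a philosopher*.
The target quantifier *every chef* is part of the finite complement clause *that the architect photographed every chef*.
Finite CP is the ceiling for QR here, by assumption.
Hence only narrow scope for *every chef* (under *a philosopher*) survives.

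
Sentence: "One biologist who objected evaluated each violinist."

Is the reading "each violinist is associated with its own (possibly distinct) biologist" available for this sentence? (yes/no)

The paraphrase describes the scope ordering *each violinist* > *one biologist*.
The relative clause *who objected* modifies *one biologist*, but *each violinist* is not inside that relative clause — it is an argument of the matrix verb.
QR within a single clause is free, so the lower quantifier may take scope over the higher one.
So *each violinist* > *one biologist* is among the available readings.

Yes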